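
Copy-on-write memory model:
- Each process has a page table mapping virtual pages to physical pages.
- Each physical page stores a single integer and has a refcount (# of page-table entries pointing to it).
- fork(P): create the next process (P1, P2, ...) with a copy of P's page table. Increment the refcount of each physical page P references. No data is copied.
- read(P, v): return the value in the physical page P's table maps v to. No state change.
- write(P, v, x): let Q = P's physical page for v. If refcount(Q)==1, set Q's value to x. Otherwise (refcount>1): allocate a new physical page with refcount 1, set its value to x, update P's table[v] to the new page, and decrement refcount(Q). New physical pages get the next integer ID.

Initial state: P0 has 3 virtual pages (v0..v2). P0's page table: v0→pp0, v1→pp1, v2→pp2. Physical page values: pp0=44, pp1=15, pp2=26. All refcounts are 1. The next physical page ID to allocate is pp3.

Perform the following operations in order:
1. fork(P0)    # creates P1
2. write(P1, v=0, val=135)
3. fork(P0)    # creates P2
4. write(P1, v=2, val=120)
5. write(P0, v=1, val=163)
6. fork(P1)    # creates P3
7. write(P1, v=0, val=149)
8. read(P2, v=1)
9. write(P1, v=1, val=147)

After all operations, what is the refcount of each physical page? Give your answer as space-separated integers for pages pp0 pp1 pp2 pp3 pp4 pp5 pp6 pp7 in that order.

Op 1: fork(P0) -> P1. 3 ppages; refcounts: pp0:2 pp1:2 pp2:2
Op 2: write(P1, v0, 135). refcount(pp0)=2>1 -> COPY to pp3. 4 ppages; refcounts: pp0:1 pp1:2 pp2:2 pp3:1
Op 3: fork(P0) -> P2. 4 ppages; refcounts: pp0:2 pp1:3 pp2:3 pp3:1
Op 4: write(P1, v2, 120). refcount(pp2)=3>1 -> COPY to pp4. 5 ppages; refcounts: pp0:2 pp1:3 pp2:2 pp3:1 pp4:1
Op 5: write(P0, v1, 163). refcount(pp1)=3>1 -> COPY to pp5. 6 ppages; refcounts: pp0:2 pp1:2 pp2:2 pp3:1 pp4:1 pp5:1
Op 6: fork(P1) -> P3. 6 ppages; refcounts: pp0:2 pp1:3 pp2:2 pp3:2 pp4:2 pp5:1
Op 7: write(P1, v0, 149). refcount(pp3)=2>1 -> COPY to pp6. 7 ppages; refcounts: pp0:2 pp1:3 pp2:2 pp3:1 pp4:2 pp5:1 pp6:1
Op 8: read(P2, v1) -> 15. No state change.
Op 9: write(P1, v1, 147). refcount(pp1)=3>1 -> COPY to pp7. 8 ppages; refcounts: pp0:2 pp1:2 pp2:2 pp3:1 pp4:2 pp5:1 pp6:1 pp7:1

Answer: 2 2 2 1 2 1 1 1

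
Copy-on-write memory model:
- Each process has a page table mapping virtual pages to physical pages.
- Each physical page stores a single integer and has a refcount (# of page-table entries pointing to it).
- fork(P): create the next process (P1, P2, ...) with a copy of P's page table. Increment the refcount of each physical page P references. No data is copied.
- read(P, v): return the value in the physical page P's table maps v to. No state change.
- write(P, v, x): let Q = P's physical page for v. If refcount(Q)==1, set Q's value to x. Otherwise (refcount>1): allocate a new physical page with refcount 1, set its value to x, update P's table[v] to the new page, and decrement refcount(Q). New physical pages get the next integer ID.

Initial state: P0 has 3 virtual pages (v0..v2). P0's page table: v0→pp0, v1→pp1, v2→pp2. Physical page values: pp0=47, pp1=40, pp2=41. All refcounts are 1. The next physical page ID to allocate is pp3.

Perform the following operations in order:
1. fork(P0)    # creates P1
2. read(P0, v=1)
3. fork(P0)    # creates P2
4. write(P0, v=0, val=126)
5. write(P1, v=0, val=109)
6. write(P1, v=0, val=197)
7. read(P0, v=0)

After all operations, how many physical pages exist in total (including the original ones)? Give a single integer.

Op 1: fork(P0) -> P1. 3 ppages; refcounts: pp0:2 pp1:2 pp2:2
Op 2: read(P0, v1) -> 40. No state change.
Op 3: fork(P0) -> P2. 3 ppages; refcounts: pp0:3 pp1:3 pp2:3
Op 4: write(P0, v0, 126). refcount(pp0)=3>1 -> COPY to pp3. 4 ppages; refcounts: pp0:2 pp1:3 pp2:3 pp3:1
Op 5: write(P1, v0, 109). refcount(pp0)=2>1 -> COPY to pp4. 5 ppages; refcounts: pp0:1 pp1:3 pp2:3 pp3:1 pp4:1
Op 6: write(P1, v0, 197). refcount(pp4)=1 -> write in place. 5 ppages; refcounts: pp0:1 pp1:3 pp2:3 pp3:1 pp4:1
Op 7: read(P0, v0) -> 126. No state change.

Answer: 5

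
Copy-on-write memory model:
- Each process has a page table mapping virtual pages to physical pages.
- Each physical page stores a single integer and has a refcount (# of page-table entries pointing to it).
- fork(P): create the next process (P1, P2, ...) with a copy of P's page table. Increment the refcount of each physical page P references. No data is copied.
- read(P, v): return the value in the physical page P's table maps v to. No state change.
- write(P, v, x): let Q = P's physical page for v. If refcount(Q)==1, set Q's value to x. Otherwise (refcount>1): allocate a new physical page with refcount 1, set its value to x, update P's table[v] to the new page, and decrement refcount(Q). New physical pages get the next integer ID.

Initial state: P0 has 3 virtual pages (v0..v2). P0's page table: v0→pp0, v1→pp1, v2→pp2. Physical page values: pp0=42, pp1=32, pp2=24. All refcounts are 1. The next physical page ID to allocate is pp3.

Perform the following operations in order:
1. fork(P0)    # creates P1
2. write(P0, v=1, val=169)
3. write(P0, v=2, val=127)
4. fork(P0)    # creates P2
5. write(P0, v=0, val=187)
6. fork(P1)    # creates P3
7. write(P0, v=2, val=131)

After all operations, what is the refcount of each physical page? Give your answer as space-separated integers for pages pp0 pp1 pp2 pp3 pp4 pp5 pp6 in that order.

Op 1: fork(P0) -> P1. 3 ppages; refcounts: pp0:2 pp1:2 pp2:2
Op 2: write(P0, v1, 169). refcount(pp1)=2>1 -> COPY to pp3. 4 ppages; refcounts: pp0:2 pp1:1 pp2:2 pp3:1
Op 3: write(P0, v2, 127). refcount(pp2)=2>1 -> COPY to pp4. 5 ppages; refcounts: pp0:2 pp1:1 pp2:1 pp3:1 pp4:1
Op 4: fork(P0) -> P2. 5 ppages; refcounts: pp0:3 pp1:1 pp2:1 pp3:2 pp4:2
Op 5: write(P0, v0, 187). refcount(pp0)=3>1 -> COPY to pp5. 6 ppages; refcounts: pp0:2 pp1:1 pp2:1 pp3:2 pp4:2 pp5:1
Op 6: fork(P1) -> P3. 6 ppages; refcounts: pp0:3 pp1:2 pp2:2 pp3:2 pp4:2 pp5:1
Op 7: write(P0, v2, 131). refcount(pp4)=2>1 -> COPY to pp6. 7 ppages; refcounts: pp0:3 pp1:2 pp2:2 pp3:2 pp4:1 pp5:1 pp6:1

Answer: 3 2 2 2 1 1 1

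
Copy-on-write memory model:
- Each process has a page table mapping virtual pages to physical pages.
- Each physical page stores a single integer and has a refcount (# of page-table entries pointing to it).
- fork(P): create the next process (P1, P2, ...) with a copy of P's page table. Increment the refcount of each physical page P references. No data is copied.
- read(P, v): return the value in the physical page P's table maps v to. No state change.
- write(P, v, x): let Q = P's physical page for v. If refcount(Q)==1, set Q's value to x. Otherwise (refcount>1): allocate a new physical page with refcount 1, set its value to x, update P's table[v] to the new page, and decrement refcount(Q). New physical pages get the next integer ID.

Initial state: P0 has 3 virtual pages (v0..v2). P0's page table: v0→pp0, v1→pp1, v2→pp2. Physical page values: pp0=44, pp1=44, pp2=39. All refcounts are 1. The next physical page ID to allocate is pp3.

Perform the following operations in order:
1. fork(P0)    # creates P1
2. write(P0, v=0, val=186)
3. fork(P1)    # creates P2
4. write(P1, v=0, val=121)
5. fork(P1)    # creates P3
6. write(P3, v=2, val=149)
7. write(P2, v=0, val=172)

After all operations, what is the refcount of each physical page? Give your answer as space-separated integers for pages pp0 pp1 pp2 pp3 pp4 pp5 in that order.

Op 1: fork(P0) -> P1. 3 ppages; refcounts: pp0:2 pp1:2 pp2:2
Op 2: write(P0, v0, 186). refcount(pp0)=2>1 -> COPY to pp3. 4 ppages; refcounts: pp0:1 pp1:2 pp2:2 pp3:1
Op 3: fork(P1) -> P2. 4 ppages; refcounts: pp0:2 pp1:3 pp2:3 pp3:1
Op 4: write(P1, v0, 121). refcount(pp0)=2>1 -> COPY to pp4. 5 ppages; refcounts: pp0:1 pp1:3 pp2:3 pp3:1 pp4:1
Op 5: fork(P1) -> P3. 5 ppages; refcounts: pp0:1 pp1:4 pp2:4 pp3:1 pp4:2
Op 6: write(P3, v2, 149). refcount(pp2)=4>1 -> COPY to pp5. 6 ppages; refcounts: pp0:1 pp1:4 pp2:3 pp3:1 pp4:2 pp5:1
Op 7: write(P2, v0, 172). refcount(pp0)=1 -> write in place. 6 ppages; refcounts: pp0:1 pp1:4 pp2:3 pp3:1 pp4:2 pp5:1

Answer: 1 4 3 1 2 1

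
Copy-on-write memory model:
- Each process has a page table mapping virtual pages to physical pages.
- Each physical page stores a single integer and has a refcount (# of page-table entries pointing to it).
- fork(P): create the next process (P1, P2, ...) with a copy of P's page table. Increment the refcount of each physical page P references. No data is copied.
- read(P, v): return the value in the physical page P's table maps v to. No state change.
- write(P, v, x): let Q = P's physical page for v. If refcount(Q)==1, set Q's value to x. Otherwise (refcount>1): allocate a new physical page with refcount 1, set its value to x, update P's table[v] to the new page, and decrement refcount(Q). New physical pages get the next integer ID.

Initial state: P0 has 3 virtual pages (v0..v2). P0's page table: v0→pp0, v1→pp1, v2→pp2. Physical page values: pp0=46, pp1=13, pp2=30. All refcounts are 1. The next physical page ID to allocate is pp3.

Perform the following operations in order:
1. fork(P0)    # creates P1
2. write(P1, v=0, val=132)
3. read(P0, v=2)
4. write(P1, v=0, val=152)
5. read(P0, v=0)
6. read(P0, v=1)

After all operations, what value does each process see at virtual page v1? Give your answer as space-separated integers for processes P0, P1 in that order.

Op 1: fork(P0) -> P1. 3 ppages; refcounts: pp0:2 pp1:2 pp2:2
Op 2: write(P1, v0, 132). refcount(pp0)=2>1 -> COPY to pp3. 4 ppages; refcounts: pp0:1 pp1:2 pp2:2 pp3:1
Op 3: read(P0, v2) -> 30. No state change.
Op 4: write(P1, v0, 152). refcount(pp3)=1 -> write in place. 4 ppages; refcounts: pp0:1 pp1:2 pp2:2 pp3:1
Op 5: read(P0, v0) -> 46. No state change.
Op 6: read(P0, v1) -> 13. No state change.
P0: v1 -> pp1 = 13
P1: v1 -> pp1 = 13

Answer: 13 13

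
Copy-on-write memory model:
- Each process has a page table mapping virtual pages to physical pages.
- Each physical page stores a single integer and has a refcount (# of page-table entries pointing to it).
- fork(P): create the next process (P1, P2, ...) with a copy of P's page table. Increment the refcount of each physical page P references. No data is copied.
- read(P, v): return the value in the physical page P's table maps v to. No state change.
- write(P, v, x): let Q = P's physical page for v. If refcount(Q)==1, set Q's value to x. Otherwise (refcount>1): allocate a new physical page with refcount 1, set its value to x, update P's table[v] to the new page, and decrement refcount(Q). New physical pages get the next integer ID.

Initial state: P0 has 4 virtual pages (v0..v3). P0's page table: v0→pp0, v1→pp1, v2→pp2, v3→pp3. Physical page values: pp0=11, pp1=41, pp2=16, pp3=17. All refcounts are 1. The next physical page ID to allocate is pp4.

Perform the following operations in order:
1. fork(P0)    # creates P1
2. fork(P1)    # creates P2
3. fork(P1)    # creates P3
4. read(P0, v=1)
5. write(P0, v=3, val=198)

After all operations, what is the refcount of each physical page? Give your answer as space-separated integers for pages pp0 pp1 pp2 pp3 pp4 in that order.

Op 1: fork(P0) -> P1. 4 ppages; refcounts: pp0:2 pp1:2 pp2:2 pp3:2
Op 2: fork(P1) -> P2. 4 ppages; refcounts: pp0:3 pp1:3 pp2:3 pp3:3
Op 3: fork(P1) -> P3. 4 ppages; refcounts: pp0:4 pp1:4 pp2:4 pp3:4
Op 4: read(P0, v1) -> 41. No state change.
Op 5: write(P0, v3, 198). refcount(pp3)=4>1 -> COPY to pp4. 5 ppages; refcounts: pp0:4 pp1:4 pp2:4 pp3:3 pp4:1

Answer: 4 4 4 3 1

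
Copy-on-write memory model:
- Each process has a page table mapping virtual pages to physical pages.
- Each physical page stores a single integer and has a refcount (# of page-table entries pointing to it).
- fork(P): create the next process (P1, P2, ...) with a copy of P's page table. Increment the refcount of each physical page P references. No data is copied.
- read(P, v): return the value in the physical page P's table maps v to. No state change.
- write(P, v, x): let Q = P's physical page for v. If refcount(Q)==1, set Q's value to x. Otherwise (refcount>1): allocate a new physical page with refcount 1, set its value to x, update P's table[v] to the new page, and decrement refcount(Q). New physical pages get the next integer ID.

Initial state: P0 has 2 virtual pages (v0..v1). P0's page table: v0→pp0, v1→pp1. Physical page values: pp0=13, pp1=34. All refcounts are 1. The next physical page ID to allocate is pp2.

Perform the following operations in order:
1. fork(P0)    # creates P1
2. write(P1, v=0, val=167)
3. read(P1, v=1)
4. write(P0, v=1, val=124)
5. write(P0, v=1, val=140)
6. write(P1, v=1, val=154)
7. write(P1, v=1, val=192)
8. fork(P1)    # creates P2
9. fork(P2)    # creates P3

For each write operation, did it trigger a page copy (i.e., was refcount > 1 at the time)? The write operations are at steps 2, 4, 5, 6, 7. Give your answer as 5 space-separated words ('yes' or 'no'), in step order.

Op 1: fork(P0) -> P1. 2 ppages; refcounts: pp0:2 pp1:2
Op 2: write(P1, v0, 167). refcount(pp0)=2>1 -> COPY to pp2. 3 ppages; refcounts: pp0:1 pp1:2 pp2:1
Op 3: read(P1, v1) -> 34. No state change.
Op 4: write(P0, v1, 124). refcount(pp1)=2>1 -> COPY to pp3. 4 ppages; refcounts: pp0:1 pp1:1 pp2:1 pp3:1
Op 5: write(P0, v1, 140). refcount(pp3)=1 -> write in place. 4 ppages; refcounts: pp0:1 pp1:1 pp2:1 pp3:1
Op 6: write(P1, v1, 154). refcount(pp1)=1 -> write in place. 4 ppages; refcounts: pp0:1 pp1:1 pp2:1 pp3:1
Op 7: write(P1, v1, 192). refcount(pp1)=1 -> write in place. 4 ppages; refcounts: pp0:1 pp1:1 pp2:1 pp3:1
Op 8: fork(P1) -> P2. 4 ppages; refcounts: pp0:1 pp1:2 pp2:2 pp3:1
Op 9: fork(P2) -> P3. 4 ppages; refcounts: pp0:1 pp1:3 pp2:3 pp3:1

yes yes no no no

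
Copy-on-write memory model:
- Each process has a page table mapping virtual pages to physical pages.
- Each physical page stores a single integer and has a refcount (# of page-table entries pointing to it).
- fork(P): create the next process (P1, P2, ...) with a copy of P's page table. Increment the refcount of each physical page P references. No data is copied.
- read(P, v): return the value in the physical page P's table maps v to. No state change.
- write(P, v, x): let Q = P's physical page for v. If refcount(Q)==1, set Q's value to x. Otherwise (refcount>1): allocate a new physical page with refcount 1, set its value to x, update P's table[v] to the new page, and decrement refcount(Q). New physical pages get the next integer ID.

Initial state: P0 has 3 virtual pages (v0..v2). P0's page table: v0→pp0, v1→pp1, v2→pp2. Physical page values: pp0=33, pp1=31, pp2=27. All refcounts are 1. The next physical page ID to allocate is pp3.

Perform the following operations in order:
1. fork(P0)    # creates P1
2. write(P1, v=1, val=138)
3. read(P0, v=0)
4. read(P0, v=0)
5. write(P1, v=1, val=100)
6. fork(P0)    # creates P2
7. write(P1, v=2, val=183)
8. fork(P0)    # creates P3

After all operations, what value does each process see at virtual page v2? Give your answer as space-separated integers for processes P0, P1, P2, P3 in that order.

Op 1: fork(P0) -> P1. 3 ppages; refcounts: pp0:2 pp1:2 pp2:2
Op 2: write(P1, v1, 138). refcount(pp1)=2>1 -> COPY to pp3. 4 ppages; refcounts: pp0:2 pp1:1 pp2:2 pp3:1
Op 3: read(P0, v0) -> 33. No state change.
Op 4: read(P0, v0) -> 33. No state change.
Op 5: write(P1, v1, 100). refcount(pp3)=1 -> write in place. 4 ppages; refcounts: pp0:2 pp1:1 pp2:2 pp3:1
Op 6: fork(P0) -> P2. 4 ppages; refcounts: pp0:3 pp1:2 pp2:3 pp3:1
Op 7: write(P1, v2, 183). refcount(pp2)=3>1 -> COPY to pp4. 5 ppages; refcounts: pp0:3 pp1:2 pp2:2 pp3:1 pp4:1
Op 8: fork(P0) -> P3. 5 ppages; refcounts: pp0:4 pp1:3 pp2:3 pp3:1 pp4:1
P0: v2 -> pp2 = 27
P1: v2 -> pp4 = 183
P2: v2 -> pp2 = 27
P3: v2 -> pp2 = 27

Answer: 27 183 27 27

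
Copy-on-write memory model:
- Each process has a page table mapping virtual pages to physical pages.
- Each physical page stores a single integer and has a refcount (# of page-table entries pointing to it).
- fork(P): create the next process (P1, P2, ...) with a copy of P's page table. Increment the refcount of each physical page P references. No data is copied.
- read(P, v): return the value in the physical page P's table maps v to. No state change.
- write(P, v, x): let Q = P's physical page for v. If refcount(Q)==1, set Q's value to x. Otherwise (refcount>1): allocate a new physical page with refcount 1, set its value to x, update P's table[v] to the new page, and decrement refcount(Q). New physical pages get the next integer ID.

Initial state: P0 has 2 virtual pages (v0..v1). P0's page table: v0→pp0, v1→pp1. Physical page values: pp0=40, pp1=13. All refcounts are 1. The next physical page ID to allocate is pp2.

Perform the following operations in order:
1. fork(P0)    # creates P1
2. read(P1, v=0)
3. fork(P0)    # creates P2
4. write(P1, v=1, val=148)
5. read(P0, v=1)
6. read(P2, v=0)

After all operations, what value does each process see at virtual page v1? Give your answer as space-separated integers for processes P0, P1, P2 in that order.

Answer: 13 148 13

Derivation:
Op 1: fork(P0) -> P1. 2 ppages; refcounts: pp0:2 pp1:2
Op 2: read(P1, v0) -> 40. No state change.
Op 3: fork(P0) -> P2. 2 ppages; refcounts: pp0:3 pp1:3
Op 4: write(P1, v1, 148). refcount(pp1)=3>1 -> COPY to pp2. 3 ppages; refcounts: pp0:3 pp1:2 pp2:1
Op 5: read(P0, v1) -> 13. No state change.
Op 6: read(P2, v0) -> 40. No state change.
P0: v1 -> pp1 = 13
P1: v1 -> pp2 = 148
P2: v1 -> pp1 = 13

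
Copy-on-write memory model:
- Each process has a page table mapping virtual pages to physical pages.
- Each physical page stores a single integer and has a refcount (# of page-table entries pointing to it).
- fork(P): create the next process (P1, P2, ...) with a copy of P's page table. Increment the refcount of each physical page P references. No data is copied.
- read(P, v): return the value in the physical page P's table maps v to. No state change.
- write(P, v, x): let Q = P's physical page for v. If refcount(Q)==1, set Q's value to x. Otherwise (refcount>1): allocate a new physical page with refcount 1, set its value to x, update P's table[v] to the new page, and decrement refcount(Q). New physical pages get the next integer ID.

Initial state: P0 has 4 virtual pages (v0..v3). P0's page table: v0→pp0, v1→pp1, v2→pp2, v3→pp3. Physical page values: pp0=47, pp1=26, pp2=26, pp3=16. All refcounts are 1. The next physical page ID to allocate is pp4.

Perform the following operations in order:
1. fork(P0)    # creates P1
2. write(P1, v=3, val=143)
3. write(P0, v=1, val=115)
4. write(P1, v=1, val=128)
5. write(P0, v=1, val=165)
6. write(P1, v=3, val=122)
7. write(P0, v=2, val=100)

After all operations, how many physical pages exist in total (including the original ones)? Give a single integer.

Op 1: fork(P0) -> P1. 4 ppages; refcounts: pp0:2 pp1:2 pp2:2 pp3:2
Op 2: write(P1, v3, 143). refcount(pp3)=2>1 -> COPY to pp4. 5 ppages; refcounts: pp0:2 pp1:2 pp2:2 pp3:1 pp4:1
Op 3: write(P0, v1, 115). refcount(pp1)=2>1 -> COPY to pp5. 6 ppages; refcounts: pp0:2 pp1:1 pp2:2 pp3:1 pp4:1 pp5:1
Op 4: write(P1, v1, 128). refcount(pp1)=1 -> write in place. 6 ppages; refcounts: pp0:2 pp1:1 pp2:2 pp3:1 pp4:1 pp5:1
Op 5: write(P0, v1, 165). refcount(pp5)=1 -> write in place. 6 ppages; refcounts: pp0:2 pp1:1 pp2:2 pp3:1 pp4:1 pp5:1
Op 6: write(P1, v3, 122). refcount(pp4)=1 -> write in place. 6 ppages; refcounts: pp0:2 pp1:1 pp2:2 pp3:1 pp4:1 pp5:1
Op 7: write(P0, v2, 100). refcount(pp2)=2>1 -> COPY to pp6. 7 ppages; refcounts: pp0:2 pp1:1 pp2:1 pp3:1 pp4:1 pp5:1 pp6:1

Answer: 7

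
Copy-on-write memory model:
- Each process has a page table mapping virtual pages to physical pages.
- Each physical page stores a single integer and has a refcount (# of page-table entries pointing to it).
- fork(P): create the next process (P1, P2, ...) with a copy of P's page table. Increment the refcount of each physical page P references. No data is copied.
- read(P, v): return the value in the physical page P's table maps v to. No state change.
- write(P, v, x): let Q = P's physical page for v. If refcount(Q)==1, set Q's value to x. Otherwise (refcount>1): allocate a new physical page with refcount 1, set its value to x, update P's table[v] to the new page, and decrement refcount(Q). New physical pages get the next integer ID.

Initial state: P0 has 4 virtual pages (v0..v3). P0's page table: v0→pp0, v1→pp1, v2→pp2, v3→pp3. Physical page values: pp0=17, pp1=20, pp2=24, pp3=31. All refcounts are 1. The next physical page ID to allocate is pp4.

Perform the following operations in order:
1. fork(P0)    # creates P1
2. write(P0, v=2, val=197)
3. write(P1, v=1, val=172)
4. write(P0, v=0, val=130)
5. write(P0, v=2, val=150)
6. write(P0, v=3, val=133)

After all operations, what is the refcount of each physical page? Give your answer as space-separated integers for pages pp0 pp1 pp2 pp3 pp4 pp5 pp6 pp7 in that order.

Answer: 1 1 1 1 1 1 1 1

Derivation:
Op 1: fork(P0) -> P1. 4 ppages; refcounts: pp0:2 pp1:2 pp2:2 pp3:2
Op 2: write(P0, v2, 197). refcount(pp2)=2>1 -> COPY to pp4. 5 ppages; refcounts: pp0:2 pp1:2 pp2:1 pp3:2 pp4:1
Op 3: write(P1, v1, 172). refcount(pp1)=2>1 -> COPY to pp5. 6 ppages; refcounts: pp0:2 pp1:1 pp2:1 pp3:2 pp4:1 pp5:1
Op 4: write(P0, v0, 130). refcount(pp0)=2>1 -> COPY to pp6. 7 ppages; refcounts: pp0:1 pp1:1 pp2:1 pp3:2 pp4:1 pp5:1 pp6:1
Op 5: write(P0, v2, 150). refcount(pp4)=1 -> write in place. 7 ppages; refcounts: pp0:1 pp1:1 pp2:1 pp3:2 pp4:1 pp5:1 pp6:1
Op 6: write(P0, v3, 133). refcount(pp3)=2>1 -> COPY to pp7. 8 ppages; refcounts: pp0:1 pp1:1 pp2:1 pp3:1 pp4:1 pp5:1 pp6:1 pp7:1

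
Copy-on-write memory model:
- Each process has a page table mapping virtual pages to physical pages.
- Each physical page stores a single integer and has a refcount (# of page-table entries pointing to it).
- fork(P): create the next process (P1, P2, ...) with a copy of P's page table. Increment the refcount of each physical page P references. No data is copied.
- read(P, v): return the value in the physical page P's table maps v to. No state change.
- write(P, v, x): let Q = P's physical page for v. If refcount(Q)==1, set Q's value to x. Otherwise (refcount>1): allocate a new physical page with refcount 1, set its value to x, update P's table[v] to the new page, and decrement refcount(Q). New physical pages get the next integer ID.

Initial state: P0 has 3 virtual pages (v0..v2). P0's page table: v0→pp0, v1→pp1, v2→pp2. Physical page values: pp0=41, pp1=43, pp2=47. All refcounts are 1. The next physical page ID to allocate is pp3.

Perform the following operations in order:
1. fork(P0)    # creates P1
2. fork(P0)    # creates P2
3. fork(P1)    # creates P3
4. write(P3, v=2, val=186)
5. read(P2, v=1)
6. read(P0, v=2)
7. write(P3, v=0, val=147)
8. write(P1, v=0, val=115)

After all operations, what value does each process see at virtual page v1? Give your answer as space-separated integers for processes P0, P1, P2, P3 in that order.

Op 1: fork(P0) -> P1. 3 ppages; refcounts: pp0:2 pp1:2 pp2:2
Op 2: fork(P0) -> P2. 3 ppages; refcounts: pp0:3 pp1:3 pp2:3
Op 3: fork(P1) -> P3. 3 ppages; refcounts: pp0:4 pp1:4 pp2:4
Op 4: write(P3, v2, 186). refcount(pp2)=4>1 -> COPY to pp3. 4 ppages; refcounts: pp0:4 pp1:4 pp2:3 pp3:1
Op 5: read(P2, v1) -> 43. No state change.
Op 6: read(P0, v2) -> 47. No state change.
Op 7: write(P3, v0, 147). refcount(pp0)=4>1 -> COPY to pp4. 5 ppages; refcounts: pp0:3 pp1:4 pp2:3 pp3:1 pp4:1
Op 8: write(P1, v0, 115). refcount(pp0)=3>1 -> COPY to pp5. 6 ppages; refcounts: pp0:2 pp1:4 pp2:3 pp3:1 pp4:1 pp5:1
P0: v1 -> pp1 = 43
P1: v1 -> pp1 = 43
P2: v1 -> pp1 = 43
P3: v1 -> pp1 = 43

Answer: 43 43 43 43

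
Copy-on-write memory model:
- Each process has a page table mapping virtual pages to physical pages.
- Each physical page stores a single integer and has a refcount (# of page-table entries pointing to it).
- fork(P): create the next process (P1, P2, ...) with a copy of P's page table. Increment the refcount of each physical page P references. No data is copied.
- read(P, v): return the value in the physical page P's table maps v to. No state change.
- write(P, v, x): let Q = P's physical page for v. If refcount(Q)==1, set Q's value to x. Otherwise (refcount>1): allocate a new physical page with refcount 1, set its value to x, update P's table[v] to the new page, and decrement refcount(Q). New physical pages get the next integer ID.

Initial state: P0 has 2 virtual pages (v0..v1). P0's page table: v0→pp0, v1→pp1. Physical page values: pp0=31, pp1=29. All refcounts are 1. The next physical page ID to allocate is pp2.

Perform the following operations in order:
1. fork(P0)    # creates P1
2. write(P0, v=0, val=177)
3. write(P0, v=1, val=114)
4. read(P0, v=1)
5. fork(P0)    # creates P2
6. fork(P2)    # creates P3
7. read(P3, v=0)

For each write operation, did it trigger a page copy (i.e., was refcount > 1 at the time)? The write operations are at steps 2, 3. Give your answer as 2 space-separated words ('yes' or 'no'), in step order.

Op 1: fork(P0) -> P1. 2 ppages; refcounts: pp0:2 pp1:2
Op 2: write(P0, v0, 177). refcount(pp0)=2>1 -> COPY to pp2. 3 ppages; refcounts: pp0:1 pp1:2 pp2:1
Op 3: write(P0, v1, 114). refcount(pp1)=2>1 -> COPY to pp3. 4 ppages; refcounts: pp0:1 pp1:1 pp2:1 pp3:1
Op 4: read(P0, v1) -> 114. No state change.
Op 5: fork(P0) -> P2. 4 ppages; refcounts: pp0:1 pp1:1 pp2:2 pp3:2
Op 6: fork(P2) -> P3. 4 ppages; refcounts: pp0:1 pp1:1 pp2:3 pp3:3
Op 7: read(P3, v0) -> 177. No state change.

yes yes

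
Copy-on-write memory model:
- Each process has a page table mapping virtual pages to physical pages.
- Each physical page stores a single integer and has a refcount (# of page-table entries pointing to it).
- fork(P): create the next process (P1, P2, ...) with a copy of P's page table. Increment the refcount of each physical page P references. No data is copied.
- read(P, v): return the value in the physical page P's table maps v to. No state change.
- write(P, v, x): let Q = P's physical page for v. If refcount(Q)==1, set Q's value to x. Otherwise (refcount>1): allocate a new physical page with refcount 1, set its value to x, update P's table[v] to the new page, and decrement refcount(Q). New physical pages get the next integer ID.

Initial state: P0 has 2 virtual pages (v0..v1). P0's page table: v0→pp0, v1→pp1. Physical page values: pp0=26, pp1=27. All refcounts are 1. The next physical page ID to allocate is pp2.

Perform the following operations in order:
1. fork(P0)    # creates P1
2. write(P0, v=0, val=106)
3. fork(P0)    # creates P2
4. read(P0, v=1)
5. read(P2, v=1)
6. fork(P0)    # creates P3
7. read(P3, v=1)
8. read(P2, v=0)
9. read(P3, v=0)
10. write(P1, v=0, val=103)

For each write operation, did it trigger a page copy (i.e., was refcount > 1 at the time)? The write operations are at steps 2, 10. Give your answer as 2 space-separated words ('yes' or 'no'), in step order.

Op 1: fork(P0) -> P1. 2 ppages; refcounts: pp0:2 pp1:2
Op 2: write(P0, v0, 106). refcount(pp0)=2>1 -> COPY to pp2. 3 ppages; refcounts: pp0:1 pp1:2 pp2:1
Op 3: fork(P0) -> P2. 3 ppages; refcounts: pp0:1 pp1:3 pp2:2
Op 4: read(P0, v1) -> 27. No state change.
Op 5: read(P2, v1) -> 27. No state change.
Op 6: fork(P0) -> P3. 3 ppages; refcounts: pp0:1 pp1:4 pp2:3
Op 7: read(P3, v1) -> 27. No state change.
Op 8: read(P2, v0) -> 106. No state change.
Op 9: read(P3, v0) -> 106. No state change.
Op 10: write(P1, v0, 103). refcount(pp0)=1 -> write in place. 3 ppages; refcounts: pp0:1 pp1:4 pp2:3

yes no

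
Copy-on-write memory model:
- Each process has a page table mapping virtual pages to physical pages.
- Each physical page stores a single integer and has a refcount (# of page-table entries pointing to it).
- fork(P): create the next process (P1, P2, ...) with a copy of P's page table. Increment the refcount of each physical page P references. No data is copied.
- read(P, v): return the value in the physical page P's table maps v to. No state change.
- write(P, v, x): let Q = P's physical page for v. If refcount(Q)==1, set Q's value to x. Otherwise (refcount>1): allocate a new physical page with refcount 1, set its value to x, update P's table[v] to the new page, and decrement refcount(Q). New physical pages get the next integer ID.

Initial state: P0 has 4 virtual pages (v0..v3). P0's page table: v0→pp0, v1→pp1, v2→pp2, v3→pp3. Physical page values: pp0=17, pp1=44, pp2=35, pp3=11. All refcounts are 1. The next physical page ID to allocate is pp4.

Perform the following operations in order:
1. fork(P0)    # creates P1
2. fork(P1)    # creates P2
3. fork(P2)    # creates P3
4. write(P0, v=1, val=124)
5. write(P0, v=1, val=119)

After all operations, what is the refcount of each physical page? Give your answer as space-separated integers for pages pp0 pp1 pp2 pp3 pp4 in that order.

Op 1: fork(P0) -> P1. 4 ppages; refcounts: pp0:2 pp1:2 pp2:2 pp3:2
Op 2: fork(P1) -> P2. 4 ppages; refcounts: pp0:3 pp1:3 pp2:3 pp3:3
Op 3: fork(P2) -> P3. 4 ppages; refcounts: pp0:4 pp1:4 pp2:4 pp3:4
Op 4: write(P0, v1, 124). refcount(pp1)=4>1 -> COPY to pp4. 5 ppages; refcounts: pp0:4 pp1:3 pp2:4 pp3:4 pp4:1
Op 5: write(P0, v1, 119). refcount(pp4)=1 -> write in place. 5 ppages; refcounts: pp0:4 pp1:3 pp2:4 pp3:4 pp4:1

Answer: 4 3 4 4 1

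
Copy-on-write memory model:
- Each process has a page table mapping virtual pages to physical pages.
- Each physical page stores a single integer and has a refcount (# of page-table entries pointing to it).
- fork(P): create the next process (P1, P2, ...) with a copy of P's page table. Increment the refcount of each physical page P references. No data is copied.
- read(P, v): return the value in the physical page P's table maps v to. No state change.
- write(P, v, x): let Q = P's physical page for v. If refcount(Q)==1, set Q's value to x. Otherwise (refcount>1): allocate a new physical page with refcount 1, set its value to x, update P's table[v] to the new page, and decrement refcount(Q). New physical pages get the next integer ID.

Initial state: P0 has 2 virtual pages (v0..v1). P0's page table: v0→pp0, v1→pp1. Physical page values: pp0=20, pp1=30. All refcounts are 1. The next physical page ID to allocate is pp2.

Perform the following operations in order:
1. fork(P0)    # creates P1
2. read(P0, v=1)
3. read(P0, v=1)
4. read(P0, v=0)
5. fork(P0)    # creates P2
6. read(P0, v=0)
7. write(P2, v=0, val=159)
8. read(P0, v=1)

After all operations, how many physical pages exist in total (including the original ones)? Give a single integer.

Answer: 3

Derivation:
Op 1: fork(P0) -> P1. 2 ppages; refcounts: pp0:2 pp1:2
Op 2: read(P0, v1) -> 30. No state change.
Op 3: read(P0, v1) -> 30. No state change.
Op 4: read(P0, v0) -> 20. No state change.
Op 5: fork(P0) -> P2. 2 ppages; refcounts: pp0:3 pp1:3
Op 6: read(P0, v0) -> 20. No state change.
Op 7: write(P2, v0, 159). refcount(pp0)=3>1 -> COPY to pp2. 3 ppages; refcounts: pp0:2 pp1:3 pp2:1
Op 8: read(P0, v1) -> 30. No state change.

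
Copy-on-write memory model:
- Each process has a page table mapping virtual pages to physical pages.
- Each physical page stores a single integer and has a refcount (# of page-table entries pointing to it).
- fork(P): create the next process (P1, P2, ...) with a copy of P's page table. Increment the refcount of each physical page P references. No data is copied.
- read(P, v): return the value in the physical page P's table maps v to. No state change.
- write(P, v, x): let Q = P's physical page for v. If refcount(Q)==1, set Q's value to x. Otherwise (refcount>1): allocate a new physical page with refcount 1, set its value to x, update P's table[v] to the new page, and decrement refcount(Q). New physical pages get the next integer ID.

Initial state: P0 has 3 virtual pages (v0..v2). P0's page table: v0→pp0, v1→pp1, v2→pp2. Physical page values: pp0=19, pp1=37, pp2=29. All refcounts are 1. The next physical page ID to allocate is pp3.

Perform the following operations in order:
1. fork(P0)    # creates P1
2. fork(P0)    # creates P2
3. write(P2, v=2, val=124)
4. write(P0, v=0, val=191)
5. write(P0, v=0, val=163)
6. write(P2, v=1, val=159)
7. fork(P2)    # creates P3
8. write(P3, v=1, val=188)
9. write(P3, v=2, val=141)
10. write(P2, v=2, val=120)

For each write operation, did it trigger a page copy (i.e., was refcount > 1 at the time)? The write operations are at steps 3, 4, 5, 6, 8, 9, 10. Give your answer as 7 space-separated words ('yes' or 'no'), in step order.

Op 1: fork(P0) -> P1. 3 ppages; refcounts: pp0:2 pp1:2 pp2:2
Op 2: fork(P0) -> P2. 3 ppages; refcounts: pp0:3 pp1:3 pp2:3
Op 3: write(P2, v2, 124). refcount(pp2)=3>1 -> COPY to pp3. 4 ppages; refcounts: pp0:3 pp1:3 pp2:2 pp3:1
Op 4: write(P0, v0, 191). refcount(pp0)=3>1 -> COPY to pp4. 5 ppages; refcounts: pp0:2 pp1:3 pp2:2 pp3:1 pp4:1
Op 5: write(P0, v0, 163). refcount(pp4)=1 -> write in place. 5 ppages; refcounts: pp0:2 pp1:3 pp2:2 pp3:1 pp4:1
Op 6: write(P2, v1, 159). refcount(pp1)=3>1 -> COPY to pp5. 6 ppages; refcounts: pp0:2 pp1:2 pp2:2 pp3:1 pp4:1 pp5:1
Op 7: fork(P2) -> P3. 6 ppages; refcounts: pp0:3 pp1:2 pp2:2 pp3:2 pp4:1 pp5:2
Op 8: write(P3, v1, 188). refcount(pp5)=2>1 -> COPY to pp6. 7 ppages; refcounts: pp0:3 pp1:2 pp2:2 pp3:2 pp4:1 pp5:1 pp6:1
Op 9: write(P3, v2, 141). refcount(pp3)=2>1 -> COPY to pp7. 8 ppages; refcounts: pp0:3 pp1:2 pp2:2 pp3:1 pp4:1 pp5:1 pp6:1 pp7:1
Op 10: write(P2, v2, 120). refcount(pp3)=1 -> write in place. 8 ppages; refcounts: pp0:3 pp1:2 pp2:2 pp3:1 pp4:1 pp5:1 pp6:1 pp7:1

yes yes no yes yes yes no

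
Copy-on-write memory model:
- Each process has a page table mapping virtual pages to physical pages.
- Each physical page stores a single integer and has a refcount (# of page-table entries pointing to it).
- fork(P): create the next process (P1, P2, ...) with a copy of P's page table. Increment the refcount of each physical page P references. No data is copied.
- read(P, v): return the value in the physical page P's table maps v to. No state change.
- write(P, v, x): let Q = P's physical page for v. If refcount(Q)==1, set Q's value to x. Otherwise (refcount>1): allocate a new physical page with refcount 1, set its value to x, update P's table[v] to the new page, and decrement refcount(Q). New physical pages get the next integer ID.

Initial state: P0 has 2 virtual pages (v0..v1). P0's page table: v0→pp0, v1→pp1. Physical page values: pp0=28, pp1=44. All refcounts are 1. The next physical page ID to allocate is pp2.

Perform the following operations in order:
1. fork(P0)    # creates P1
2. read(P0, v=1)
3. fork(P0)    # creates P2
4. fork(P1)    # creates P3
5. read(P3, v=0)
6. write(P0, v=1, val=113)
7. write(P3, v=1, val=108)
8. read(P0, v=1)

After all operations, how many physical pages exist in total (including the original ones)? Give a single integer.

Op 1: fork(P0) -> P1. 2 ppages; refcounts: pp0:2 pp1:2
Op 2: read(P0, v1) -> 44. No state change.
Op 3: fork(P0) -> P2. 2 ppages; refcounts: pp0:3 pp1:3
Op 4: fork(P1) -> P3. 2 ppages; refcounts: pp0:4 pp1:4
Op 5: read(P3, v0) -> 28. No state change.
Op 6: write(P0, v1, 113). refcount(pp1)=4>1 -> COPY to pp2. 3 ppages; refcounts: pp0:4 pp1:3 pp2:1
Op 7: write(P3, v1, 108). refcount(pp1)=3>1 -> COPY to pp3. 4 ppages; refcounts: pp0:4 pp1:2 pp2:1 pp3:1
Op 8: read(P0, v1) -> 113. No state change.

Answer: 4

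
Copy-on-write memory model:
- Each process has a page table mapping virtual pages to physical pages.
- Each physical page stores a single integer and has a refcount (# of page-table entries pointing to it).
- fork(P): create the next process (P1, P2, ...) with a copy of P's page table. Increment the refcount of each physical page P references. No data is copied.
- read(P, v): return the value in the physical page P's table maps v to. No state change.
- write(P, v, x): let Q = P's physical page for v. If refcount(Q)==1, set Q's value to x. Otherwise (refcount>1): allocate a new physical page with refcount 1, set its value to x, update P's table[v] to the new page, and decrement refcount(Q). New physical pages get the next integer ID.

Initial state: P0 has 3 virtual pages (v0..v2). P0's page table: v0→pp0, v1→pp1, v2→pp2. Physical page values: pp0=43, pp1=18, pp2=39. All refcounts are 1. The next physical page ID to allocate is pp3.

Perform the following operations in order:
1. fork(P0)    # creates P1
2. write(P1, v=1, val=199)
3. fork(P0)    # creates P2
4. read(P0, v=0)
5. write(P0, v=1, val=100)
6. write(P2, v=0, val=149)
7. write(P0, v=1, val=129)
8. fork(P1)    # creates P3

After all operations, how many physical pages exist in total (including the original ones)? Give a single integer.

Answer: 6

Derivation:
Op 1: fork(P0) -> P1. 3 ppages; refcounts: pp0:2 pp1:2 pp2:2
Op 2: write(P1, v1, 199). refcount(pp1)=2>1 -> COPY to pp3. 4 ppages; refcounts: pp0:2 pp1:1 pp2:2 pp3:1
Op 3: fork(P0) -> P2. 4 ppages; refcounts: pp0:3 pp1:2 pp2:3 pp3:1
Op 4: read(P0, v0) -> 43. No state change.
Op 5: write(P0, v1, 100). refcount(pp1)=2>1 -> COPY to pp4. 5 ppages; refcounts: pp0:3 pp1:1 pp2:3 pp3:1 pp4:1
Op 6: write(P2, v0, 149). refcount(pp0)=3>1 -> COPY to pp5. 6 ppages; refcounts: pp0:2 pp1:1 pp2:3 pp3:1 pp4:1 pp5:1
Op 7: write(P0, v1, 129). refcount(pp4)=1 -> write in place. 6 ppages; refcounts: pp0:2 pp1:1 pp2:3 pp3:1 pp4:1 pp5:1
Op 8: fork(P1) -> P3. 6 ppages; refcounts: pp0:3 pp1:1 pp2:4 pp3:2 pp4:1 pp5:1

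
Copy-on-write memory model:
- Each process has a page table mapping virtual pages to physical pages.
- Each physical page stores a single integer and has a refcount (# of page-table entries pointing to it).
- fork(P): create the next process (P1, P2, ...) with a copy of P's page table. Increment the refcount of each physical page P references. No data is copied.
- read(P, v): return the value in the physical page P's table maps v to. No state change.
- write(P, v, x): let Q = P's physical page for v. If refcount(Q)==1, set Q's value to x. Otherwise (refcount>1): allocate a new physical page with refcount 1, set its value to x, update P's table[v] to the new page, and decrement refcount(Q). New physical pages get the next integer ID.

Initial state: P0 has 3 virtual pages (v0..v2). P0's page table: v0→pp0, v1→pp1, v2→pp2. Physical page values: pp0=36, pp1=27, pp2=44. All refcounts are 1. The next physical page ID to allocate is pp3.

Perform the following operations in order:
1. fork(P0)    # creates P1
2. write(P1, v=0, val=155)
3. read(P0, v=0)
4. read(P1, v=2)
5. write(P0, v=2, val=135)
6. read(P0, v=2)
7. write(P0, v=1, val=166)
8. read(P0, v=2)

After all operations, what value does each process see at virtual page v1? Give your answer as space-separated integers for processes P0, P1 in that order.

Op 1: fork(P0) -> P1. 3 ppages; refcounts: pp0:2 pp1:2 pp2:2
Op 2: write(P1, v0, 155). refcount(pp0)=2>1 -> COPY to pp3. 4 ppages; refcounts: pp0:1 pp1:2 pp2:2 pp3:1
Op 3: read(P0, v0) -> 36. No state change.
Op 4: read(P1, v2) -> 44. No state change.
Op 5: write(P0, v2, 135). refcount(pp2)=2>1 -> COPY to pp4. 5 ppages; refcounts: pp0:1 pp1:2 pp2:1 pp3:1 pp4:1
Op 6: read(P0, v2) -> 135. No state change.
Op 7: write(P0, v1, 166). refcount(pp1)=2>1 -> COPY to pp5. 6 ppages; refcounts: pp0:1 pp1:1 pp2:1 pp3:1 pp4:1 pp5:1
Op 8: read(P0, v2) -> 135. No state change.
P0: v1 -> pp5 = 166
P1: v1 -> pp1 = 27

Answer: 166 27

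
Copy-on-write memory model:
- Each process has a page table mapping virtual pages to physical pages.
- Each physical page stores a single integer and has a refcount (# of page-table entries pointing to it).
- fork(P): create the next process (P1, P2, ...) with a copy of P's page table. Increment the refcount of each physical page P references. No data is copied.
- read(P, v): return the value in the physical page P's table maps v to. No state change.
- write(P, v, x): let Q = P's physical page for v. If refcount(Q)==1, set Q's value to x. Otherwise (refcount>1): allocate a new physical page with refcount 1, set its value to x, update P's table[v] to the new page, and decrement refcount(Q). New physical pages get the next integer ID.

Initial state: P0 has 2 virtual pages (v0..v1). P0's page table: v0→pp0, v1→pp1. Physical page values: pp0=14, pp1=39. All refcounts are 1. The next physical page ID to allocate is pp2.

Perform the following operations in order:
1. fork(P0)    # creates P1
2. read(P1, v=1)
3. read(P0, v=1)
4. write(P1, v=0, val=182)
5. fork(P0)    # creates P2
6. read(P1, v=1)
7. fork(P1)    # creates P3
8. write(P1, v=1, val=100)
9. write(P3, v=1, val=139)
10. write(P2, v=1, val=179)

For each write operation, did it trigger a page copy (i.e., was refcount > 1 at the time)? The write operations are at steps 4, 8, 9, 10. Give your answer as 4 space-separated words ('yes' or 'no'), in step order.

Op 1: fork(P0) -> P1. 2 ppages; refcounts: pp0:2 pp1:2
Op 2: read(P1, v1) -> 39. No state change.
Op 3: read(P0, v1) -> 39. No state change.
Op 4: write(P1, v0, 182). refcount(pp0)=2>1 -> COPY to pp2. 3 ppages; refcounts: pp0:1 pp1:2 pp2:1
Op 5: fork(P0) -> P2. 3 ppages; refcounts: pp0:2 pp1:3 pp2:1
Op 6: read(P1, v1) -> 39. No state change.
Op 7: fork(P1) -> P3. 3 ppages; refcounts: pp0:2 pp1:4 pp2:2
Op 8: write(P1, v1, 100). refcount(pp1)=4>1 -> COPY to pp3. 4 ppages; refcounts: pp0:2 pp1:3 pp2:2 pp3:1
Op 9: write(P3, v1, 139). refcount(pp1)=3>1 -> COPY to pp4. 5 ppages; refcounts: pp0:2 pp1:2 pp2:2 pp3:1 pp4:1
Op 10: write(P2, v1, 179). refcount(pp1)=2>1 -> COPY to pp5. 6 ppages; refcounts: pp0:2 pp1:1 pp2:2 pp3:1 pp4:1 pp5:1

yes yes yes yes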